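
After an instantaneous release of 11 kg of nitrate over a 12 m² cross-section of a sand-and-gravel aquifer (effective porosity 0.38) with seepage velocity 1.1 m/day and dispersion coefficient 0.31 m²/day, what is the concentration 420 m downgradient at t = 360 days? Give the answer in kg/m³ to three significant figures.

0.0177 kg/m³

For an instantaneous plane source, C(x,t) = M/(n_e·A·√(4πDt)) · exp(−(x−vt)²/(4Dt)), with n_e·A the pore (flow) area.
Plume center vt = 1.1 × 360 = 396 m, so the well at 420 m is 24 m downgradient of the peak.
√(4πDt) = 37.45 m, giving peak height M/(n_e·A·√(4πDt)) = 11/(0.38 × 12 × 37.45) = 0.06441 kg/m³.
(x−vt)²/(4Dt) = (24)²/(4 × 0.31 × 360) = 1.290; exp(−1.290) = 0.2753.
C = 0.06441 × 0.2753 = 0.0177 kg/m³.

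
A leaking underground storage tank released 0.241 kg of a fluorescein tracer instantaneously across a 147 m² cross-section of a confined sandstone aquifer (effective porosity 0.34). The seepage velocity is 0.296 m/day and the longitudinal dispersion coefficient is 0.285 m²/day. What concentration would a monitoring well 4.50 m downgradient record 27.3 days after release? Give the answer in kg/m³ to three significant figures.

For an instantaneous plane source, C(x,t) = M/(n_e·A·√(4πDt)) · exp(−(x−vt)²/(4Dt)), with n_e·A the pore (flow) area.
Plume center vt = 0.296 × 27.3 = 8.0808 m, so the well at 4.50 m is 3.5808 m upgradient of the peak.
√(4πDt) = 9.888 m, giving peak height M/(n_e·A·√(4πDt)) = 0.241/(0.34 × 147 × 9.888) = 0.0004877 kg/m³.
(x−vt)²/(4Dt) = (-3.5808)²/(4 × 0.285 × 27.3) = 0.4120; exp(−0.4120) = 0.6623.
C = 0.0004877 × 0.6623 = 0.000323 kg/m³.

0.000323 kg/m³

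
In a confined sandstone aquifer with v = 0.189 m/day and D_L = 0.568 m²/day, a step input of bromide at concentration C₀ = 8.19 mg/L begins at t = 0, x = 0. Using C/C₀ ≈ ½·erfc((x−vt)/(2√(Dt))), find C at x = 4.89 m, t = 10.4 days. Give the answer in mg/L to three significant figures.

For a continuous step input, C/C₀ ≈ ½·erfc((x−vt)/(2√(Dt))).
vt = 0.189 × 10.4 = 1.9656 m and 2√(Dt) = 2√(0.568 × 10.4) = 4.861 m.
Argument (x−vt)/(2√(Dt)) = (4.89 − 1.9656)/4.861 = 0.6016; ½·erfc(0.6016) = 0.1974.
C = 8.19 × 0.1974 = 1.62 mg/L.

1.62 mg/L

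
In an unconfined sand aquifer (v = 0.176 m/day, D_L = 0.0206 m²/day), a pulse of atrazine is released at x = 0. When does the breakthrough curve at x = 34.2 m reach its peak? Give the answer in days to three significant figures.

194 days

For the 1D instantaneous-source solution, setting ∂C/∂t = 0 at fixed x gives v²t² + 2Dt − x² = 0, so t = (√(D² + v²x²) − D)/v².
√(D² + v²x²) = √(0.0206² + 0.176² × 34.2²) = 6.019; v² = 0.030976.
t = (6.019 − 0.0206)/0.030976 = 194 days (vs. the pure-advection estimate x/v = 194 d).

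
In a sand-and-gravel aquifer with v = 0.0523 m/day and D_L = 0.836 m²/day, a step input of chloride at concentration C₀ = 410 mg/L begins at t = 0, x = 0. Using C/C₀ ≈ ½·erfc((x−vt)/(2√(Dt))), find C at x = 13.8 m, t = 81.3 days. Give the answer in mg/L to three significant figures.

For a continuous step input, C/C₀ ≈ ½·erfc((x−vt)/(2√(Dt))).
vt = 0.0523 × 81.3 = 4.25199 m and 2√(Dt) = 2√(0.836 × 81.3) = 16.49 m.
Argument (x−vt)/(2√(Dt)) = (13.8 − 4.25199)/16.49 = 0.5790; ½·erfc(0.5790) = 0.2064.
C = 410 × 0.2064 = 84.6 mg/L.

84.6 mg/L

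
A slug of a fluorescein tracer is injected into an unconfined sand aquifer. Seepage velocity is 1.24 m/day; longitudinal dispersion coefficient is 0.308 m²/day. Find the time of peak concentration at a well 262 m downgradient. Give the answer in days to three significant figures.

For the 1D instantaneous-source solution, setting ∂C/∂t = 0 at fixed x gives v²t² + 2Dt − x² = 0, so t = (√(D² + v²x²) − D)/v².
√(D² + v²x²) = √(0.308² + 1.24² × 262²) = 324.9; v² = 1.5376.
t = (324.9 − 0.308)/1.5376 = 211 days (vs. the pure-advection estimate x/v = 211 d).

211 days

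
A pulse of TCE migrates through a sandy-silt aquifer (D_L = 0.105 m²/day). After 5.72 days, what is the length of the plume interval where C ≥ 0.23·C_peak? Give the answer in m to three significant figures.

3.76 m

The plume is Gaussian with σ = √(2Dt) = √(2 × 0.105 × 5.72) = 1.096 m.
C/C_peak = exp(−Δx²/(2σ²)) = 0.23 ⇒ Δx = σ·√(−2 ln 0.23) = 1.096 × 1.714 = 1.879 m.
Width = 2Δx = 3.76 m.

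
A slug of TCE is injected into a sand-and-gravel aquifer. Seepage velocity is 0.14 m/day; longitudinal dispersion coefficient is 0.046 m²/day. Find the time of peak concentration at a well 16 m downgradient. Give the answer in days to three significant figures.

For the 1D instantaneous-source solution, setting ∂C/∂t = 0 at fixed x gives v²t² + 2Dt − x² = 0, so t = (√(D² + v²x²) − D)/v².
√(D² + v²x²) = √(0.046² + 0.14² × 16²) = 2.240; v² = 0.0196.
t = (2.240 − 0.046)/0.0196 = 112 days (vs. the pure-advection estimate x/v = 114 d).

112 days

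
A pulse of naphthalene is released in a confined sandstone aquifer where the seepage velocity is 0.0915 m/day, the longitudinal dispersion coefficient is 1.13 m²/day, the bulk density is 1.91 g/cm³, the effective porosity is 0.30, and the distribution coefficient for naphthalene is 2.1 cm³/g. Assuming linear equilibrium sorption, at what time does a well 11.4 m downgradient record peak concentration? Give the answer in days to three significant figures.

700 days

Retardation factor R = 1 + ρ_b·K_d/n = 1 + 1.91 × 2.1/0.30 = 14.37.
Sorption retards both mechanisms: v_R = v/R = 0.006367 m/day, D_R = D/R = 0.07864 m²/day.
Peak time from v_R²t² + 2D_R t − x² = 0: t = (√(D_R² + v_R²x²) − D_R)/v_R².
√(D_R² + v_R²x²) = √(0.07864² + 0.006367² × 11.4²) = 0.1070; v_R² = 4.054e-05.
t = (0.1070 − 0.07864)/4.054e-05 = 700 days.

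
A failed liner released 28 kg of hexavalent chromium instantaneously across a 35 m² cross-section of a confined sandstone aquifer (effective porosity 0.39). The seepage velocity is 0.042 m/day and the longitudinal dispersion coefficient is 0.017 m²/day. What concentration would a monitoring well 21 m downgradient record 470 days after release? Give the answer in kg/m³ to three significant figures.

For an instantaneous plane source, C(x,t) = M/(n_e·A·√(4πDt)) · exp(−(x−vt)²/(4Dt)), with n_e·A the pore (flow) area.
Plume center vt = 0.042 × 470 = 19.74 m, so the well at 21 m is 1.26 m downgradient of the peak.
√(4πDt) = 10.02 m, giving peak height M/(n_e·A·√(4πDt)) = 28/(0.39 × 35 × 10.02) = 0.2047 kg/m³.
(x−vt)²/(4Dt) = (1.26)²/(4 × 0.017 × 470) = 0.04967; exp(−0.04967) = 0.9515.
C = 0.2047 × 0.9515 = 0.195 kg/m³.

0.195 kg/m³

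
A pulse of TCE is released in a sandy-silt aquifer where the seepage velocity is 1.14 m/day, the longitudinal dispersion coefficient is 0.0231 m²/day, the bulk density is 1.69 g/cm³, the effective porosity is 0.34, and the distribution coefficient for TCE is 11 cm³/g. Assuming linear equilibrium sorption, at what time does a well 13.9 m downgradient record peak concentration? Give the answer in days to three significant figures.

Retardation factor R = 1 + ρ_b·K_d/n = 1 + 1.69 × 11/0.34 = 55.68.
Sorption retards both mechanisms: v_R = v/R = 0.02047 m/day, D_R = D/R = 0.0004149 m²/day.
Peak time from v_R²t² + 2D_R t − x² = 0: t = (√(D_R² + v_R²x²) − D_R)/v_R².
√(D_R² + v_R²x²) = √(0.0004149² + 0.02047² × 13.9²) = 0.2845; v_R² = 0.0004190.
t = (0.2845 − 0.0004149)/0.0004190 = 678 days.

678 days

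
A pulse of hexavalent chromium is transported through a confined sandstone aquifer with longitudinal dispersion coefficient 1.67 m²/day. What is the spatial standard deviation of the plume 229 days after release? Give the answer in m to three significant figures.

27.7 m

Dispersive spreading gives a Gaussian with σ² = 2Dt; advection only shifts the center.
σ = √(2 × 1.67 × 229) = 27.7 m.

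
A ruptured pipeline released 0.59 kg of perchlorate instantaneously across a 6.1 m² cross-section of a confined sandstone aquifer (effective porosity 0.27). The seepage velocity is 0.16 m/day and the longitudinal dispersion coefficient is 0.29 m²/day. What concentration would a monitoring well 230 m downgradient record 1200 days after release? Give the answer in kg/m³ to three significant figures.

For an instantaneous plane source, C(x,t) = M/(n_e·A·√(4πDt)) · exp(−(x−vt)²/(4Dt)), with n_e·A the pore (flow) area.
Plume center vt = 0.16 × 1200 = 192 m, so the well at 230 m is 38 m downgradient of the peak.
√(4πDt) = 66.13 m, giving peak height M/(n_e·A·√(4πDt)) = 0.59/(0.27 × 6.1 × 66.13) = 0.005417 kg/m³.
(x−vt)²/(4Dt) = (38)²/(4 × 0.29 × 1200) = 1.037; exp(−1.037) = 0.3545.
C = 0.005417 × 0.3545 = 0.00192 kg/m³.

0.00192 kg/m³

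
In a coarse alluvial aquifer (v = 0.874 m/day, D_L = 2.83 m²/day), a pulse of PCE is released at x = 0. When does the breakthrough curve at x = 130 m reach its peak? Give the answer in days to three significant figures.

For the 1D instantaneous-source solution, setting ∂C/∂t = 0 at fixed x gives v²t² + 2Dt − x² = 0, so t = (√(D² + v²x²) − D)/v².
√(D² + v²x²) = √(2.83² + 0.874² × 130²) = 113.7; v² = 0.763876.
t = (113.7 − 2.83)/0.763876 = 145 days (vs. the pure-advection estimate x/v = 149 d).

145 days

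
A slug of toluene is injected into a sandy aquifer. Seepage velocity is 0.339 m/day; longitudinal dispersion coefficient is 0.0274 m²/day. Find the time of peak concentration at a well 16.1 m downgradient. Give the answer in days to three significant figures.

47.3 days

For the 1D instantaneous-source solution, setting ∂C/∂t = 0 at fixed x gives v²t² + 2Dt − x² = 0, so t = (√(D² + v²x²) − D)/v².
√(D² + v²x²) = √(0.0274² + 0.339² × 16.1²) = 5.458; v² = 0.114921.
t = (5.458 − 0.0274)/0.114921 = 47.3 days (vs. the pure-advection estimate x/v = 47.5 d).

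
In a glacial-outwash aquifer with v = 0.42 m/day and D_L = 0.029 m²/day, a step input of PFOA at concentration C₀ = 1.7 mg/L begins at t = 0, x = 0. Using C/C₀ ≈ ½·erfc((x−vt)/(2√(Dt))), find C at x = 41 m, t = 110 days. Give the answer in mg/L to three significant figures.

For a continuous step input, C/C₀ ≈ ½·erfc((x−vt)/(2√(Dt))).
vt = 0.42 × 110 = 46.2 m and 2√(Dt) = 2√(0.029 × 110) = 3.572 m.
Argument (x−vt)/(2√(Dt)) = (41 − 46.2)/3.572 = -1.456; ½·erfc(-1.456) = 0.9803.
C = 1.7 × 0.9803 = 1.67 mg/L.

1.67 mg/L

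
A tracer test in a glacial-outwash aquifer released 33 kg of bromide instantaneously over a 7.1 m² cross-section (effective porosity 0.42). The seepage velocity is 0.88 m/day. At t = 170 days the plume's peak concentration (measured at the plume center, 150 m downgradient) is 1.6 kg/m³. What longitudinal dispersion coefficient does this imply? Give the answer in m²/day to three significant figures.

0.0224 m²/day

At the plume center C_max = M/(n_e·A·√(4πDt)), so D = M²/(4πt·(n_e·A·C_max)²).
n_e·A·C_max = 0.42 × 7.1 × 1.6 = 4.771 kg/m.
D = 33²/(4π × 170 × 4.771²) = 0.0224 m²/day.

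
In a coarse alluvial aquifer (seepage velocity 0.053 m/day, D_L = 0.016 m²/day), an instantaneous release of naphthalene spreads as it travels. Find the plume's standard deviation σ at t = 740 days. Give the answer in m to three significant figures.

4.87 m

Dispersive spreading gives a Gaussian with σ² = 2Dt; advection only shifts the center.
σ = √(2 × 0.016 × 740) = 4.87 m.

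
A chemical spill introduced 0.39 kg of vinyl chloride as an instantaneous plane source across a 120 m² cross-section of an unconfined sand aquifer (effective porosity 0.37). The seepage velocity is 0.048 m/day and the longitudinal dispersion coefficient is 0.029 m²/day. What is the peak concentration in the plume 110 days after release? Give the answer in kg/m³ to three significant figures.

0.00139 kg/m³

The peak of an instantaneous 1D plume sits at x = vt; there the Gaussian factor is 1 and C_max = M/(n_e·A·√(4πDt)), where n_e·A is the pore area the mass is dissolved in.
√(4πDt) = √(4π × 0.029 × 110) = 6.331 m, so C_max = 0.39/(0.37 × 120 × 6.331) = 0.00139 kg/m³.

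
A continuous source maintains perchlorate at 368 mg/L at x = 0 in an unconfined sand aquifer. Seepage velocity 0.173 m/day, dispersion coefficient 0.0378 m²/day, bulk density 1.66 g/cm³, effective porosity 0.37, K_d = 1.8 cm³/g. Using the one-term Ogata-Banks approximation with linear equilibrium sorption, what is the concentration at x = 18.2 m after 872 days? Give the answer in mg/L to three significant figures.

Retardation factor R = 1 + ρ_b·K_d/n = 1 + 1.66 × 1.8/0.37 = 9.076.
Sorption retards both mechanisms: v_R = v/R = 0.01906 m/day, D_R = D/R = 0.004165 m²/day.
v_R·t = 0.01906 × 872 = 16.62032 m; 2√(D_R t) = 3.811 m; argument = (18.2 − 16.62032)/3.811 = 0.4145.
C = C₀ × ½·erfc(0.4145) = 368 × 0.2789 = 103 mg/L.

103 mg/L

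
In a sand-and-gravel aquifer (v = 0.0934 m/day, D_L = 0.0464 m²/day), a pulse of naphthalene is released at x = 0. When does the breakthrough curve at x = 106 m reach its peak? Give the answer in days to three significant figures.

For the 1D instantaneous-source solution, setting ∂C/∂t = 0 at fixed x gives v²t² + 2Dt − x² = 0, so t = (√(D² + v²x²) − D)/v².
√(D² + v²x²) = √(0.0464² + 0.0934² × 106²) = 9.901; v² = 0.00872356.
t = (9.901 − 0.0464)/0.00872356 = 1130 days (vs. the pure-advection estimate x/v = 1130 d).

1130 days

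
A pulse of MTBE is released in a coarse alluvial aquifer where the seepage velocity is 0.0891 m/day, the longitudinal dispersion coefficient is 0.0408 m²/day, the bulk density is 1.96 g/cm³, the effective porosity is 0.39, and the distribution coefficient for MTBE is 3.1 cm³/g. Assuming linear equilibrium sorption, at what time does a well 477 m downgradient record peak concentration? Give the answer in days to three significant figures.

88700 days

Retardation factor R = 1 + ρ_b·K_d/n = 1 + 1.96 × 3.1/0.39 = 16.58.
Sorption retards both mechanisms: v_R = v/R = 0.005374 m/day, D_R = D/R = 0.002461 m²/day.
Peak time from v_R²t² + 2D_R t − x² = 0: t = (√(D_R² + v_R²x²) − D_R)/v_R².
√(D_R² + v_R²x²) = √(0.002461² + 0.005374² × 477²) = 2.563; v_R² = 2.888e-05.
t = (2.563 − 0.002461)/2.888e-05 = 88700 days.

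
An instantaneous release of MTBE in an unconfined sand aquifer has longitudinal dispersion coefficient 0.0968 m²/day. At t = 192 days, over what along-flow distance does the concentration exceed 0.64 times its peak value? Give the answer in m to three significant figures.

11.5 m

The plume is Gaussian with σ = √(2Dt) = √(2 × 0.0968 × 192) = 6.097 m.
C/C_peak = exp(−Δx²/(2σ²)) = 0.64 ⇒ Δx = σ·√(−2 ln 0.64) = 6.097 × 0.9448 = 5.760 m.
Width = 2Δx = 11.5 m.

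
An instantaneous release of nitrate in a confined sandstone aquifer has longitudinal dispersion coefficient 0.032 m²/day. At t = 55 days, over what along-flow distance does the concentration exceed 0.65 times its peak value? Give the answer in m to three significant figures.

The plume is Gaussian with σ = √(2Dt) = √(2 × 0.032 × 55) = 1.876 m.
C/C_peak = exp(−Δx²/(2σ²)) = 0.65 ⇒ Δx = σ·√(−2 ln 0.65) = 1.876 × 0.9282 = 1.741 m.
Width = 2Δx = 3.48 m.

3.48 m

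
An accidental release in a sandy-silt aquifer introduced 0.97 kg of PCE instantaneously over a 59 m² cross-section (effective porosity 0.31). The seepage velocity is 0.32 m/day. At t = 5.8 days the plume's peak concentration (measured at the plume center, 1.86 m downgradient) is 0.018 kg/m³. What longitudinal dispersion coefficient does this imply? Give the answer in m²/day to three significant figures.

0.119 m²/day

At the plume center C_max = M/(n_e·A·√(4πDt)), so D = M²/(4πt·(n_e·A·C_max)²).
n_e·A·C_max = 0.31 × 59 × 0.018 = 0.3292 kg/m.
D = 0.97²/(4π × 5.8 × 0.3292²) = 0.119 m²/day.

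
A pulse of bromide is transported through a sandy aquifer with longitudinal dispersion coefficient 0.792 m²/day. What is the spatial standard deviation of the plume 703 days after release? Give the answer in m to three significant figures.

Dispersive spreading gives a Gaussian with σ² = 2Dt; advection only shifts the center.
σ = √(2 × 0.792 × 703) = 33.4 m.

33.4 m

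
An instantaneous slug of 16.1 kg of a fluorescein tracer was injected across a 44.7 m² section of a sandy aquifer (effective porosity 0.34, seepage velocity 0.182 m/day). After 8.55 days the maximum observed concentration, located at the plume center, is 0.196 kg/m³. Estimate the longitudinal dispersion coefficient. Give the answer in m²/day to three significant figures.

0.272 m²/day

At the plume center C_max = M/(n_e·A·√(4πDt)), so D = M²/(4πt·(n_e·A·C_max)²).
n_e·A·C_max = 0.34 × 44.7 × 0.196 = 2.979 kg/m.
D = 16.1²/(4π × 8.55 × 2.979²) = 0.272 m²/day.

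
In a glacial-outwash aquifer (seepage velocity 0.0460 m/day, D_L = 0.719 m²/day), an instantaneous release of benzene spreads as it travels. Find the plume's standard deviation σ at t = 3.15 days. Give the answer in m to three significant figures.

Dispersive spreading gives a Gaussian with σ² = 2Dt; advection only shifts the center.
σ = √(2 × 0.719 × 3.15) = 2.13 m.

2.13 m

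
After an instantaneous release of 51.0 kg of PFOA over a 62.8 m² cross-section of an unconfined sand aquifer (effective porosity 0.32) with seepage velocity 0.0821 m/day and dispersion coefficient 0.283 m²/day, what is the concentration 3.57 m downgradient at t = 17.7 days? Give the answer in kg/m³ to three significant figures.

For an instantaneous plane source, C(x,t) = M/(n_e·A·√(4πDt)) · exp(−(x−vt)²/(4Dt)), with n_e·A the pore (flow) area.
Plume center vt = 0.0821 × 17.7 = 1.45317 m, so the well at 3.57 m is 2.11683 m downgradient of the peak.
√(4πDt) = 7.934 m, giving peak height M/(n_e·A·√(4πDt)) = 51.0/(0.32 × 62.8 × 7.934) = 0.3199 kg/m³.
(x−vt)²/(4Dt) = (2.11683)²/(4 × 0.283 × 17.7) = 0.2236; exp(−0.2236) = 0.7996.
C = 0.3199 × 0.7996 = 0.256 kg/m³.

0.256 kg/m³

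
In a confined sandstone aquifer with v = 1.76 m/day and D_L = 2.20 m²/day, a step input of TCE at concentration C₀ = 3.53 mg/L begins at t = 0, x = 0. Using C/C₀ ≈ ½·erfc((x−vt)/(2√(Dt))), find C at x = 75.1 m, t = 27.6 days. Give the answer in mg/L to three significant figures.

0.0284 mg/L

For a continuous step input, C/C₀ ≈ ½·erfc((x−vt)/(2√(Dt))).
vt = 1.76 × 27.6 = 48.576 m and 2√(Dt) = 2√(2.20 × 27.6) = 15.58 m.
Argument (x−vt)/(2√(Dt)) = (75.1 − 48.576)/15.58 = 1.702; ½·erfc(1.702) = 0.008042.
C = 3.53 × 0.008042 = 0.0284 mg/L.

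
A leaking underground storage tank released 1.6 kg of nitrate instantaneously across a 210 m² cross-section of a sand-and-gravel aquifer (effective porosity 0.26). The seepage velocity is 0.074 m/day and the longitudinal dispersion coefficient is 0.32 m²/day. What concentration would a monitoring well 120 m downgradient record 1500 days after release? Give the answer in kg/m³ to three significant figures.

0.000362 kg/m³

For an instantaneous plane source, C(x,t) = M/(n_e·A·√(4πDt)) · exp(−(x−vt)²/(4Dt)), with n_e·A the pore (flow) area.
Plume center vt = 0.074 × 1500 = 111 m, so the well at 120 m is 9 m downgradient of the peak.
√(4πDt) = 77.67 m, giving peak height M/(n_e·A·√(4πDt)) = 1.6/(0.26 × 210 × 77.67) = 0.0003773 kg/m³.
(x−vt)²/(4Dt) = (9)²/(4 × 0.32 × 1500) = 0.04219; exp(−0.04219) = 0.9587.
C = 0.0003773 × 0.9587 = 0.000362 kg/m³.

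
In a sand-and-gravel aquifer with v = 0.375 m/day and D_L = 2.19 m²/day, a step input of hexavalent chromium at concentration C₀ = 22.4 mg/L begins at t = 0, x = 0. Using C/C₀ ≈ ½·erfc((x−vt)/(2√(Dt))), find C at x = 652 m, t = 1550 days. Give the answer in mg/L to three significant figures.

For a continuous step input, C/C₀ ≈ ½·erfc((x−vt)/(2√(Dt))).
vt = 0.375 × 1550 = 581.25 m and 2√(Dt) = 2√(2.19 × 1550) = 116.5 m.
Argument (x−vt)/(2√(Dt)) = (652 − 581.25)/116.5 = 0.6073; ½·erfc(0.6073) = 0.1952.
C = 22.4 × 0.1952 = 4.37 mg/L.

4.37 mg/L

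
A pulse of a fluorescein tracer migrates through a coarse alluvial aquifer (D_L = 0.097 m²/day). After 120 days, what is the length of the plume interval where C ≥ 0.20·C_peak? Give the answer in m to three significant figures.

The plume is Gaussian with σ = √(2Dt) = √(2 × 0.097 × 120) = 4.825 m.
C/C_peak = exp(−Δx²/(2σ²)) = 0.20 ⇒ Δx = σ·√(−2 ln 0.20) = 4.825 × 1.794 = 8.656 m.
Width = 2Δx = 17.3 m.

17.3 m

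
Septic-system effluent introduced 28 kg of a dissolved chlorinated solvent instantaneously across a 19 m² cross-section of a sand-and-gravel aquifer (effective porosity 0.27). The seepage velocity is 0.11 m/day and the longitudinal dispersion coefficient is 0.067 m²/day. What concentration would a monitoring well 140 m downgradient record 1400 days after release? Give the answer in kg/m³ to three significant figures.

For an instantaneous plane source, C(x,t) = M/(n_e·A·√(4πDt)) · exp(−(x−vt)²/(4Dt)), with n_e·A the pore (flow) area.
Plume center vt = 0.11 × 1400 = 154 m, so the well at 140 m is 14 m upgradient of the peak.
√(4πDt) = 34.33 m, giving peak height M/(n_e·A·√(4πDt)) = 28/(0.27 × 19 × 34.33) = 0.1590 kg/m³.
(x−vt)²/(4Dt) = (-14)²/(4 × 0.067 × 1400) = 0.5224; exp(−0.5224) = 0.5931.
C = 0.1590 × 0.5931 = 0.0943 kg/m³.

0.0943 kg/m³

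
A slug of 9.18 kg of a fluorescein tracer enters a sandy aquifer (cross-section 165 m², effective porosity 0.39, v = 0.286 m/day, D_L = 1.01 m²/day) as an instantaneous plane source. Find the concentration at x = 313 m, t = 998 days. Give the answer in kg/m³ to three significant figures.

For an instantaneous plane source, C(x,t) = M/(n_e·A·√(4πDt)) · exp(−(x−vt)²/(4Dt)), with n_e·A the pore (flow) area.
Plume center vt = 0.286 × 998 = 285.428 m, so the well at 313 m is 27.572 m downgradient of the peak.
√(4πDt) = 112.5 m, giving peak height M/(n_e·A·√(4πDt)) = 9.18/(0.39 × 165 × 112.5) = 0.001268 kg/m³.
(x−vt)²/(4Dt) = (27.572)²/(4 × 1.01 × 998) = 0.1885; exp(−0.1885) = 0.8282.
C = 0.001268 × 0.8282 = 0.00105 kg/m³.

0.00105 kg/m³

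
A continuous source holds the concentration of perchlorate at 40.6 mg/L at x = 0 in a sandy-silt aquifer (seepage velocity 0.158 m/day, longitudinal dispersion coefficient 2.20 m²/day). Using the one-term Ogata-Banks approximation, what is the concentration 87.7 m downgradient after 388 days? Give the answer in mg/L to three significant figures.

For a continuous step input, C/C₀ ≈ ½·erfc((x−vt)/(2√(Dt))).
vt = 0.158 × 388 = 61.304 m and 2√(Dt) = 2√(2.20 × 388) = 58.43 m.
Argument (x−vt)/(2√(Dt)) = (87.7 − 61.304)/58.43 = 0.4518; ½·erfc(0.4518) = 0.2614.
C = 40.6 × 0.2614 = 10.6 mg/L.

10.6 mg/L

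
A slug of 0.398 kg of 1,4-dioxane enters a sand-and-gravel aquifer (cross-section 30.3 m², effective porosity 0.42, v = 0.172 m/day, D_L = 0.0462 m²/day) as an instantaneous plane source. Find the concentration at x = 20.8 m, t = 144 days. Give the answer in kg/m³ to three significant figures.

For an instantaneous plane source, C(x,t) = M/(n_e·A·√(4πDt)) · exp(−(x−vt)²/(4Dt)), with n_e·A the pore (flow) area.
Plume center vt = 0.172 × 144 = 24.768 m, so the well at 20.8 m is 3.968 m upgradient of the peak.
√(4πDt) = 9.143 m, giving peak height M/(n_e·A·√(4πDt)) = 0.398/(0.42 × 30.3 × 9.143) = 0.003421 kg/m³.
(x−vt)²/(4Dt) = (-3.968)²/(4 × 0.0462 × 144) = 0.5917; exp(−0.5917) = 0.5534.
C = 0.003421 × 0.5534 = 0.00189 kg/m³.

0.00189 kg/m³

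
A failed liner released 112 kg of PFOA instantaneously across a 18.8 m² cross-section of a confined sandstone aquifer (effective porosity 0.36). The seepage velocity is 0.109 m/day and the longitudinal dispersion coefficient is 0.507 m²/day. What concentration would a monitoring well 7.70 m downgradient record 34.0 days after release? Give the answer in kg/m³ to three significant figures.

0.892 kg/m³

For an instantaneous plane source, C(x,t) = M/(n_e·A·√(4πDt)) · exp(−(x−vt)²/(4Dt)), with n_e·A the pore (flow) area.
Plume center vt = 0.109 × 34.0 = 3.706 m, so the well at 7.70 m is 3.994 m downgradient of the peak.
√(4πDt) = 14.72 m, giving peak height M/(n_e·A·√(4πDt)) = 112/(0.36 × 18.8 × 14.72) = 1.124 kg/m³.
(x−vt)²/(4Dt) = (3.994)²/(4 × 0.507 × 34.0) = 0.2313; exp(−0.2313) = 0.7935.
C = 1.124 × 0.7935 = 0.892 kg/m³.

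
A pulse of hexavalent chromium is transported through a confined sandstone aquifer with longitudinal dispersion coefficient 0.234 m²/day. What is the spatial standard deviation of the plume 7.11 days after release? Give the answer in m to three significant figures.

Dispersive spreading gives a Gaussian with σ² = 2Dt; advection only shifts the center.
σ = √(2 × 0.234 × 7.11) = 1.82 m.

1.82 m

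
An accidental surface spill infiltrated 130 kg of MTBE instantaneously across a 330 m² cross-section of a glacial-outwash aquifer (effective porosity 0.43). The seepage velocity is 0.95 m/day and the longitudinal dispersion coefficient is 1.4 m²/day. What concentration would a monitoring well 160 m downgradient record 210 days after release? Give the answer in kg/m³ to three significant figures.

0.00400 kg/m³

For an instantaneous plane source, C(x,t) = M/(n_e·A·√(4πDt)) · exp(−(x−vt)²/(4Dt)), with n_e·A the pore (flow) area.
Plume center vt = 0.95 × 210 = 199.5 m, so the well at 160 m is 39.5 m upgradient of the peak.
√(4πDt) = 60.78 m, giving peak height M/(n_e·A·√(4πDt)) = 130/(0.43 × 330 × 60.78) = 0.01507 kg/m³.
(x−vt)²/(4Dt) = (-39.5)²/(4 × 1.4 × 210) = 1.327; exp(−1.327) = 0.2653.
C = 0.01507 × 0.2653 = 0.00400 kg/m³.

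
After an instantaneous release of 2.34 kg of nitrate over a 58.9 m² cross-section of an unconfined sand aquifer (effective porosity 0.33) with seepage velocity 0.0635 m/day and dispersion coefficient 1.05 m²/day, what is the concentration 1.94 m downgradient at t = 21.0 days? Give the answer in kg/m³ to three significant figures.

0.00720 kg/m³

For an instantaneous plane source, C(x,t) = M/(n_e·A·√(4πDt)) · exp(−(x−vt)²/(4Dt)), with n_e·A the pore (flow) area.
Plume center vt = 0.0635 × 21.0 = 1.3335 m, so the well at 1.94 m is 0.6065 m downgradient of the peak.
√(4πDt) = 16.65 m, giving peak height M/(n_e·A·√(4πDt)) = 2.34/(0.33 × 58.9 × 16.65) = 0.007231 kg/m³.
(x−vt)²/(4Dt) = (0.6065)²/(4 × 1.05 × 21.0) = 0.004171; exp(−0.004171) = 0.9958.
C = 0.007231 × 0.9958 = 0.00720 kg/m³.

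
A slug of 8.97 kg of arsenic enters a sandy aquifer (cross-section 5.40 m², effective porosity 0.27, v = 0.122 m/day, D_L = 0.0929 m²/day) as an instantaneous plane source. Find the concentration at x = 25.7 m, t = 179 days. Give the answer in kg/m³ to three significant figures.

0.340 kg/m³

For an instantaneous plane source, C(x,t) = M/(n_e·A·√(4πDt)) · exp(−(x−vt)²/(4Dt)), with n_e·A the pore (flow) area.
Plume center vt = 0.122 × 179 = 21.838 m, so the well at 25.7 m is 3.862 m downgradient of the peak.
√(4πDt) = 14.46 m, giving peak height M/(n_e·A·√(4πDt)) = 8.97/(0.27 × 5.40 × 14.46) = 0.4255 kg/m³.
(x−vt)²/(4Dt) = (3.862)²/(4 × 0.0929 × 179) = 0.2242; exp(−0.2242) = 0.7992.
C = 0.4255 × 0.7992 = 0.340 kg/m³.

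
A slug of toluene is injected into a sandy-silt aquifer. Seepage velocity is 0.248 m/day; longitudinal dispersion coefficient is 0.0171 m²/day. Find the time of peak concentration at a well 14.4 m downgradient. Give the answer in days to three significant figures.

57.8 days

For the 1D instantaneous-source solution, setting ∂C/∂t = 0 at fixed x gives v²t² + 2Dt − x² = 0, so t = (√(D² + v²x²) − D)/v².
√(D² + v²x²) = √(0.0171² + 0.248² × 14.4²) = 3.571; v² = 0.061504.
t = (3.571 − 0.0171)/0.061504 = 57.8 days (vs. the pure-advection estimate x/v = 58.1 d).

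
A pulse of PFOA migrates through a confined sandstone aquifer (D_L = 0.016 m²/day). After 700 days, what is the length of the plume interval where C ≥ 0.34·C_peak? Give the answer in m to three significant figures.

The plume is Gaussian with σ = √(2Dt) = √(2 × 0.016 × 700) = 4.733 m.
C/C_peak = exp(−Δx²/(2σ²)) = 0.34 ⇒ Δx = σ·√(−2 ln 0.34) = 4.733 × 1.469 = 6.953 m.
Width = 2Δx = 13.9 m.

13.9 m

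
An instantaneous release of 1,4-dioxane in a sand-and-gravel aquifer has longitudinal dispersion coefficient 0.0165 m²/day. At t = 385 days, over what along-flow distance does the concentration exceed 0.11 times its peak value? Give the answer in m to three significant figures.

The plume is Gaussian with σ = √(2Dt) = √(2 × 0.0165 × 385) = 3.564 m.
C/C_peak = exp(−Δx²/(2σ²)) = 0.11 ⇒ Δx = σ·√(−2 ln 0.11) = 3.564 × 2.101 = 7.488 m.
Width = 2Δx = 15.0 m.

15.0 m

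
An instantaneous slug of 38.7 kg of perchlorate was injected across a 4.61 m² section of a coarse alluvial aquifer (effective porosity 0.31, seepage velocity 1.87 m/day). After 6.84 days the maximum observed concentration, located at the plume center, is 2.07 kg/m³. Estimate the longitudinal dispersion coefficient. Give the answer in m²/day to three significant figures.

1.99 m²/day

At the plume center C_max = M/(n_e·A·√(4πDt)), so D = M²/(4πt·(n_e·A·C_max)²).
n_e·A·C_max = 0.31 × 4.61 × 2.07 = 2.958 kg/m.
D = 38.7²/(4π × 6.84 × 2.958²) = 1.99 m²/day.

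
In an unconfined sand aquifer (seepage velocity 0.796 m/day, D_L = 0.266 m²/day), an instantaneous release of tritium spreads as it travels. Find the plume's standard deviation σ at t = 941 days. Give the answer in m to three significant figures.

Dispersive spreading gives a Gaussian with σ² = 2Dt; advection only shifts the center.
σ = √(2 × 0.266 × 941) = 22.4 m.

22.4 m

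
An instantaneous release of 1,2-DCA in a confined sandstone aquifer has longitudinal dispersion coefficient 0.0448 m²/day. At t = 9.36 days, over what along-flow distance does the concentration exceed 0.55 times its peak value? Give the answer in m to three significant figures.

2.00 m

The plume is Gaussian with σ = √(2Dt) = √(2 × 0.0448 × 9.36) = 0.9158 m.
C/C_peak = exp(−Δx²/(2σ²)) = 0.55 ⇒ Δx = σ·√(−2 ln 0.55) = 0.9158 × 1.093 = 1.001 m.
Width = 2Δx = 2.00 m.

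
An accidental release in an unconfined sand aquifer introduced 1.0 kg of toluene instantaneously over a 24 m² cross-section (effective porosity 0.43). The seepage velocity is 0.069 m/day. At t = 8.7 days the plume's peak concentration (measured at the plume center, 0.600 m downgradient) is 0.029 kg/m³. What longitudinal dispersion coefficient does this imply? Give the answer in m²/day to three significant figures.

0.102 m²/day

At the plume center C_max = M/(n_e·A·√(4πDt)), so D = M²/(4πt·(n_e·A·C_max)²).
n_e·A·C_max = 0.43 × 24 × 0.029 = 0.2993 kg/m.
D = 1.0²/(4π × 8.7 × 0.2993²) = 0.102 m²/day.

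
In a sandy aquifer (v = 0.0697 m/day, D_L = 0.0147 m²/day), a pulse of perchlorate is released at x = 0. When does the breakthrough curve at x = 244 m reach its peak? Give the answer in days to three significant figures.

For the 1D instantaneous-source solution, setting ∂C/∂t = 0 at fixed x gives v²t² + 2Dt − x² = 0, so t = (√(D² + v²x²) − D)/v².
√(D² + v²x²) = √(0.0147² + 0.0697² × 244²) = 17.01; v² = 0.00485809.
t = (17.01 − 0.0147)/0.00485809 = 3500 days (vs. the pure-advection estimate x/v = 3500 d).

3500 days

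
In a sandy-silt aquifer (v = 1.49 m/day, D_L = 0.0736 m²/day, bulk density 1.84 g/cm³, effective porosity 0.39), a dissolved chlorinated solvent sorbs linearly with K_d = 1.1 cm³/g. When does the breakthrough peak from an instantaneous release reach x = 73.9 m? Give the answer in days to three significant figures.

307 days

Retardation factor R = 1 + ρ_b·K_d/n = 1 + 1.84 × 1.1/0.39 = 6.190.
Sorption retards both mechanisms: v_R = v/R = 0.2407 m/day, D_R = D/R = 0.01189 m²/day.
Peak time from v_R²t² + 2D_R t − x² = 0: t = (√(D_R² + v_R²x²) − D_R)/v_R².
√(D_R² + v_R²x²) = √(0.01189² + 0.2407² × 73.9²) = 17.79; v_R² = 0.05794.
t = (17.79 − 0.01189)/0.05794 = 307 days.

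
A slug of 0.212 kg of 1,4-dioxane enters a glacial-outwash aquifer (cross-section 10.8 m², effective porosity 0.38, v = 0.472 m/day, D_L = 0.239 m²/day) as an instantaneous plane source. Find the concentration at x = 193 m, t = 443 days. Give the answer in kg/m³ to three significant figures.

0.000768 kg/m³

For an instantaneous plane source, C(x,t) = M/(n_e·A·√(4πDt)) · exp(−(x−vt)²/(4Dt)), with n_e·A the pore (flow) area.
Plume center vt = 0.472 × 443 = 209.096 m, so the well at 193 m is 16.096 m upgradient of the peak.
√(4πDt) = 36.48 m, giving peak height M/(n_e·A·√(4πDt)) = 0.212/(0.38 × 10.8 × 36.48) = 0.001416 kg/m³.
(x−vt)²/(4Dt) = (-16.096)²/(4 × 0.239 × 443) = 0.6118; exp(−0.6118) = 0.5424.
C = 0.001416 × 0.5424 = 0.000768 kg/m³.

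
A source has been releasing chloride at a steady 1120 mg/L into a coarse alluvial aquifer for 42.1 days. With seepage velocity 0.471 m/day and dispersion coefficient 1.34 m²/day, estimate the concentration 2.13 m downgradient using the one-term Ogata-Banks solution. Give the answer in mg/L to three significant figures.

For a continuous step input, C/C₀ ≈ ½·erfc((x−vt)/(2√(Dt))).
vt = 0.471 × 42.1 = 19.8291 m and 2√(Dt) = 2√(1.34 × 42.1) = 15.02 m.
Argument (x−vt)/(2√(Dt)) = (2.13 − 19.8291)/15.02 = -1.178; ½·erfc(-1.178) = 0.9521.
C = 1120 × 0.9521 = 1070 mg/L.

1070 mg/L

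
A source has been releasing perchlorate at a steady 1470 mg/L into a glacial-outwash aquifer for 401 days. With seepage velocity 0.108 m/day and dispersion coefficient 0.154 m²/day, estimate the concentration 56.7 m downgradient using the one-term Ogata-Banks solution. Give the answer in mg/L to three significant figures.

168 mg/L

For a continuous step input, C/C₀ ≈ ½·erfc((x−vt)/(2√(Dt))).
vt = 0.108 × 401 = 43.308 m and 2√(Dt) = 2√(0.154 × 401) = 15.72 m.
Argument (x−vt)/(2√(Dt)) = (56.7 − 43.308)/15.72 = 0.8519; ½·erfc(0.8519) = 0.1141.
C = 1470 × 0.1141 = 168 mg/L.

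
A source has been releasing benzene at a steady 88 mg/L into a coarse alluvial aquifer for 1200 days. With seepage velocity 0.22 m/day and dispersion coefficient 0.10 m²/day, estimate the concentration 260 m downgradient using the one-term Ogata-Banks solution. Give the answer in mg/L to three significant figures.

53.0 mg/L

For a continuous step input, C/C₀ ≈ ½·erfc((x−vt)/(2√(Dt))).
vt = 0.22 × 1200 = 264 m and 2√(Dt) = 2√(0.10 × 1200) = 21.91 m.
Argument (x−vt)/(2√(Dt)) = (260 − 264)/21.91 = -0.1826; ½·erfc(-0.1826) = 0.6019.
C = 88 × 0.6019 = 53.0 mg/L.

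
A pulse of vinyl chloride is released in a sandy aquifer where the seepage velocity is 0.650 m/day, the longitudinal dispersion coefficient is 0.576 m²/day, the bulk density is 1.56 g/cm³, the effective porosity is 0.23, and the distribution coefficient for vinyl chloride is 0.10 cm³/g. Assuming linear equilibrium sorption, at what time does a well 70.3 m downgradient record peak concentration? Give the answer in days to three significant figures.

Retardation factor R = 1 + ρ_b·K_d/n = 1 + 1.56 × 0.10/0.23 = 1.678.
Sorption retards both mechanisms: v_R = v/R = 0.3874 m/day, D_R = D/R = 0.3433 m²/day.
Peak time from v_R²t² + 2D_R t − x² = 0: t = (√(D_R² + v_R²x²) − D_R)/v_R².
√(D_R² + v_R²x²) = √(0.3433² + 0.3874² × 70.3²) = 27.24; v_R² = 0.1501.
t = (27.24 − 0.3433)/0.1501 = 179 days.

179 days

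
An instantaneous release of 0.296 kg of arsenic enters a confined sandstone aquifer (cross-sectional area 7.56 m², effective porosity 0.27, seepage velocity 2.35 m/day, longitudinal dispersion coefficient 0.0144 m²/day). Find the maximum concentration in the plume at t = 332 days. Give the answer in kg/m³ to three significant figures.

The peak of an instantaneous 1D plume sits at x = vt; there the Gaussian factor is 1 and C_max = M/(n_e·A·√(4πDt)), where n_e·A is the pore area the mass is dissolved in.
√(4πDt) = √(4π × 0.0144 × 332) = 7.751 m, so C_max = 0.296/(0.27 × 7.56 × 7.751) = 0.0187 kg/m³.

0.0187 kg/m³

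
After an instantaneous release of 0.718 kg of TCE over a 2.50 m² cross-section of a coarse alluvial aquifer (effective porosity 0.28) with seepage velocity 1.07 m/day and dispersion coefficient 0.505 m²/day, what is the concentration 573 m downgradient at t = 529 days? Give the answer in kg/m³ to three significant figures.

For an instantaneous plane source, C(x,t) = M/(n_e·A·√(4πDt)) · exp(−(x−vt)²/(4Dt)), with n_e·A the pore (flow) area.
Plume center vt = 1.07 × 529 = 566.03 m, so the well at 573 m is 6.97 m downgradient of the peak.
√(4πDt) = 57.94 m, giving peak height M/(n_e·A·√(4πDt)) = 0.718/(0.28 × 2.50 × 57.94) = 0.01770 kg/m³.
(x−vt)²/(4Dt) = (6.97)²/(4 × 0.505 × 529) = 0.04546; exp(−0.04546) = 0.9556.
C = 0.01770 × 0.9556 = 0.0169 kg/m³.

0.0169 kg/m³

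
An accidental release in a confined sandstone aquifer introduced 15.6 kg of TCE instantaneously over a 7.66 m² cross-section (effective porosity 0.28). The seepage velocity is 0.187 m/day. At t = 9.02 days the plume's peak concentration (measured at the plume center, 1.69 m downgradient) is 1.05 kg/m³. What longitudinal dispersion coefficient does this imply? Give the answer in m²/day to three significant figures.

0.423 m²/day

At the plume center C_max = M/(n_e·A·√(4πDt)), so D = M²/(4πt·(n_e·A·C_max)²).
n_e·A·C_max = 0.28 × 7.66 × 1.05 = 2.252 kg/m.
D = 15.6²/(4π × 9.02 × 2.252²) = 0.423 m²/day.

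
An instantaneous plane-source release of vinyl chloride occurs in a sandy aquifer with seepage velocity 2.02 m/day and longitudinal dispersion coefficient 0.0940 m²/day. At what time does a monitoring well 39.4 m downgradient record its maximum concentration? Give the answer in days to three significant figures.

19.5 days

For the 1D instantaneous-source solution, setting ∂C/∂t = 0 at fixed x gives v²t² + 2Dt − x² = 0, so t = (√(D² + v²x²) − D)/v².
√(D² + v²x²) = √(0.0940² + 2.02² × 39.4²) = 79.59; v² = 4.0804.
t = (79.59 − 0.0940)/4.0804 = 19.5 days (vs. the pure-advection estimate x/v = 19.5 d).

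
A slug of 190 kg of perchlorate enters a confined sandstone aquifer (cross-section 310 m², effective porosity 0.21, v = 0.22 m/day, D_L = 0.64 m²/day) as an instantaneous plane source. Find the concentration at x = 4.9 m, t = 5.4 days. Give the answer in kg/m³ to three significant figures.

For an instantaneous plane source, C(x,t) = M/(n_e·A·√(4πDt)) · exp(−(x−vt)²/(4Dt)), with n_e·A the pore (flow) area.
Plume center vt = 0.22 × 5.4 = 1.188 m, so the well at 4.9 m is 3.712 m downgradient of the peak.
√(4πDt) = 6.590 m, giving peak height M/(n_e·A·√(4πDt)) = 190/(0.21 × 310 × 6.590) = 0.4429 kg/m³.
(x−vt)²/(4Dt) = (3.712)²/(4 × 0.64 × 5.4) = 0.9967; exp(−0.9967) = 0.3691.
C = 0.4429 × 0.3691 = 0.163 kg/m³.

0.163 kg/m³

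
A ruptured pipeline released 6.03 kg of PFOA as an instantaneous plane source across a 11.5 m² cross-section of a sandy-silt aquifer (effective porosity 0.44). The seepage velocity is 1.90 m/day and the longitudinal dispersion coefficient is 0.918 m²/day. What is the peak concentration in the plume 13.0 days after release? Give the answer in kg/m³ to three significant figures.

0.0973 kg/m³

The peak of an instantaneous 1D plume sits at x = vt; there the Gaussian factor is 1 and C_max = M/(n_e·A·√(4πDt)), where n_e·A is the pore area the mass is dissolved in.
√(4πDt) = √(4π × 0.918 × 13.0) = 12.25 m, so C_max = 6.03/(0.44 × 11.5 × 12.25) = 0.0973 kg/m³.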